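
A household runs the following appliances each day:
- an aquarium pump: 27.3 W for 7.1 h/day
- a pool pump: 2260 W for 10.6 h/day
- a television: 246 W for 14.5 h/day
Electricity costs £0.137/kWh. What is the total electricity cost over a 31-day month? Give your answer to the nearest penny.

aquarium pump: 27.3 W × 7.1 h × 31 d = 6,009 Wh = 6.009 kWh
pool pump: 2260 W × 10.6 h × 31 d = 742,636 Wh = 742.6 kWh
television: 246 W × 14.5 h × 31 d = 110,577 Wh = 110.6 kWh
Total energy = 6.009 + 742.6 + 110.6 = 859.2 kWh
Cost = 859.2 kWh × £0.137 = £117.71

£117.71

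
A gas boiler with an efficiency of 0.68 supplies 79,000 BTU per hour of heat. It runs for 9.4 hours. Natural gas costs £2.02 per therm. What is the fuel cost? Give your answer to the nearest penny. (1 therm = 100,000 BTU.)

Heat delivered = 79,000 BTU/h × 9.4 h = 742,600 BTU
Gas input = 742,600 / 0.68 = 1,092,059 BTU
= 1,092,059 / 100,000 = 10.92 therm
Cost = 10.92 × £2.02/therm = £22.06

£22.06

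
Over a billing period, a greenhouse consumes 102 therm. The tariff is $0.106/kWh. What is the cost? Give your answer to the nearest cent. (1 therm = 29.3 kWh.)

$316.79

102 therm × (29.3 kWh/therm) = 2,989 kWh
Cost = 2,989 kWh × $0.106/kWh = $316.79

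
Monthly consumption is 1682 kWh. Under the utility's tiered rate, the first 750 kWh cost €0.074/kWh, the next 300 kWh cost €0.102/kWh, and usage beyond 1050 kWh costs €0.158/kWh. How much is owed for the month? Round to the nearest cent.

€185.96

First 750 kWh × €0.074 = €55.50
Next 300 kWh × €0.102 = €30.60
Remaining 632 kWh × €0.158 = €99.86
Total = €185.96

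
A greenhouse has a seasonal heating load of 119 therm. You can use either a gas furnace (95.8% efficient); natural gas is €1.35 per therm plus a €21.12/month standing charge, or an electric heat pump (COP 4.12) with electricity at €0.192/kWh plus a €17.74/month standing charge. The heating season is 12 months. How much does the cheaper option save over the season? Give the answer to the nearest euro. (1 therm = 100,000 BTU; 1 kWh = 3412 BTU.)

€46

Heat load = 119 therm × 100,000 = 11,900,000 BTU
Gas: input = 11,900,000 / 0.958 = 12,421,712 BTU = 124.2 therm → 124.2 × €1.35 = €167.69; + 12 × €21.12 standing = €421.13
Heat pump: 11,900,000 BTU / 3412 = 3,488 kWh heat; / 4.12 = 846.5 kWh in → × €0.192 = €162.53; + 12 × €17.74 standing = €375.41
Difference = |€421.13 − €375.41| = €45.72 ≈ €46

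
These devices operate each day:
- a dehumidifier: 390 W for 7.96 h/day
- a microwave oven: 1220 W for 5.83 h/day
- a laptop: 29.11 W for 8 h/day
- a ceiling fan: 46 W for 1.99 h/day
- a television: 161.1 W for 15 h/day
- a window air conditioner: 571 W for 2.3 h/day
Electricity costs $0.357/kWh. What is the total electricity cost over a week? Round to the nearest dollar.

$36

dehumidifier: 390 W × 7.96 h × 7 d = 21,731 Wh = 21.73 kWh
microwave oven: 1220 W × 5.83 h × 7 d = 49,788 Wh = 49.79 kWh
laptop: 29.11 W × 8 h × 7 d = 1,630 Wh = 1.63 kWh
ceiling fan: 46 W × 1.99 h × 7 d = 641 Wh = 0.6408 kWh
television: 161.1 W × 15 h × 7 d = 16,916 Wh = 16.92 kWh
window air conditioner: 571 W × 2.3 h × 7 d = 9,193 Wh = 9.193 kWh
Total energy = 21.73 + 49.79 + 1.63 + 0.6408 + 16.92 + 9.193 = 99.9 kWh
Cost = 99.9 kWh × $0.357 = $35.66 ≈ $36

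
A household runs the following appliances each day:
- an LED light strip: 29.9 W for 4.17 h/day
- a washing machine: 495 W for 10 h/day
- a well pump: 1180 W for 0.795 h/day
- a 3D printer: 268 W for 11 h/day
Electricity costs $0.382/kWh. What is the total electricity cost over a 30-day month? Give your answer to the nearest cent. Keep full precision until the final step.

$102.69

LED light strip: 29.9 W × 4.17 h × 30 d = 3,740 Wh = 3.74 kWh
washing machine: 495 W × 10 h × 30 d = 148,500 Wh = 148.5 kWh
well pump: 1180 W × 0.795 h × 30 d = 28,143 Wh = 28.14 kWh
3D printer: 268 W × 11 h × 30 d = 88,440 Wh = 88.44 kWh
Total energy = 3.74 + 148.5 + 28.14 + 88.44 = 268.8 kWh
Cost = 268.8 kWh × $0.382 = $102.69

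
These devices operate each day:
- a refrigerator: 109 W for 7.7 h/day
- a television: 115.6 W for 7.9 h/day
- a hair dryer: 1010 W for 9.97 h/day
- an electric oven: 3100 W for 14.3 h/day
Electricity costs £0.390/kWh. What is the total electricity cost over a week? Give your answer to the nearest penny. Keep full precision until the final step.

£153.30

refrigerator: 109 W × 7.7 h × 7 d = 5,875 Wh = 5.875 kWh
television: 115.6 W × 7.9 h × 7 d = 6,393 Wh = 6.393 kWh
hair dryer: 1010 W × 9.97 h × 7 d = 70,488 Wh = 70.49 kWh
electric oven: 3100 W × 14.3 h × 7 d = 310,310 Wh = 310.3 kWh
Total energy = 5.875 + 6.393 + 70.49 + 310.3 = 393.1 kWh
Cost = 393.1 kWh × £0.390 = £153.30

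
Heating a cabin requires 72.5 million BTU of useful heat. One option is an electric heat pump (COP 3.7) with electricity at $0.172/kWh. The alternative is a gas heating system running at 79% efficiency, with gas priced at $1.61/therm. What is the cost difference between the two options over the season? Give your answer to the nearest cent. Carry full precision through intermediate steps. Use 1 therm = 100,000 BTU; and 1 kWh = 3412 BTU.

Heat load = 72.5 × 10⁶ BTU = 72,500,000 BTU
Gas: input = 72,500,000 / 0.79 = 91,772,152 BTU = 917.7 therm → 917.7 × $1.61 = $1,477.53
Heat pump: 72,500,000 BTU / 3412 = 21,250 kWh heat; / 3.7 = 5,743 kWh in → × $0.172 = $987.77
Difference = |$1,477.53 − $987.77| = $489.76

$489.76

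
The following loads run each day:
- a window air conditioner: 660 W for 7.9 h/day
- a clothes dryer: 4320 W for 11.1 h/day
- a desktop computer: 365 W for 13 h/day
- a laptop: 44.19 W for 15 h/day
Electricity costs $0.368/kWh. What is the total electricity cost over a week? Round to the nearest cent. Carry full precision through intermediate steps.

$150.89

window air conditioner: 660 W × 7.9 h × 7 d = 36,498 Wh = 36.5 kWh
clothes dryer: 4320 W × 11.1 h × 7 d = 335,664 Wh = 335.7 kWh
desktop computer: 365 W × 13 h × 7 d = 33,215 Wh = 33.22 kWh
laptop: 44.19 W × 15 h × 7 d = 4,640 Wh = 4.64 kWh
Total energy = 36.5 + 335.7 + 33.22 + 4.64 = 410 kWh
Cost = 410 kWh × $0.368 = $150.89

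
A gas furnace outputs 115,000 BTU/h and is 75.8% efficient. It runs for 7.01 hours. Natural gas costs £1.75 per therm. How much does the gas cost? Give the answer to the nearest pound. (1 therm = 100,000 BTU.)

£19

Heat delivered = 115,000 BTU/h × 7.01 h = 806,150 BTU
Gas input = 806,150 / 0.758 = 1,063,522 BTU
= 1,063,522 / 100,000 = 10.64 therm
Cost = 10.64 × £1.75/therm = £18.61 ≈ £19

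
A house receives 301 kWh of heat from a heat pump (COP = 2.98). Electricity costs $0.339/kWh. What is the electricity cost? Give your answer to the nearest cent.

Electrical input = 301 kWh / 2.98 = 101 kWh
Cost = 101 × $0.339/kWh = $34.24

$34.24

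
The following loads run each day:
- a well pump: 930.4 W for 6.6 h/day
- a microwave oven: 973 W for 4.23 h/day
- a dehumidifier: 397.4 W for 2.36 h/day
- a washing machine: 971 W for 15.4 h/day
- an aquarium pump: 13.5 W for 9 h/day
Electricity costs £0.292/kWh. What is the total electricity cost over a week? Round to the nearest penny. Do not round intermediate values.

well pump: 930.4 W × 6.6 h × 7 d = 42,984 Wh = 42.98 kWh
microwave oven: 973 W × 4.23 h × 7 d = 28,811 Wh = 28.81 kWh
dehumidifier: 397.4 W × 2.36 h × 7 d = 6,565 Wh = 6.565 kWh
washing machine: 971 W × 15.4 h × 7 d = 104,674 Wh = 104.7 kWh
aquarium pump: 13.5 W × 9 h × 7 d = 850 Wh = 0.8505 kWh
Total energy = 42.98 + 28.81 + 6.565 + 104.7 + 0.8505 = 183.9 kWh
Cost = 183.9 kWh × £0.292 = £53.69

£53.69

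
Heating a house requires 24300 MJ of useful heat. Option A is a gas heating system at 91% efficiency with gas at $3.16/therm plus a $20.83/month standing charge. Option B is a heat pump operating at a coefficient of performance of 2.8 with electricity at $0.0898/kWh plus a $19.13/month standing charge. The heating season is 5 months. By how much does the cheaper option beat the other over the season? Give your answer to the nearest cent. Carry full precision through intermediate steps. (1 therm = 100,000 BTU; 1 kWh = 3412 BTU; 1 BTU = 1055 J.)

Heat load = 24300 MJ = 24,300,000,000 J / 1055 = 23,033,175 BTU
Gas: input = 23,033,175 / 0.91 = 25,311,182 BTU = 253.1 therm → 253.1 × $3.16 = $799.83; + 5 × $20.83 standing = $903.98
Heat pump: 23,033,175 BTU / 3412 = 6,751 kWh heat; / 2.8 = 2,411 kWh in → × $0.0898 = $216.50; + 5 × $19.13 standing = $312.15
Difference = |$903.98 − $312.15| = $591.83

$591.83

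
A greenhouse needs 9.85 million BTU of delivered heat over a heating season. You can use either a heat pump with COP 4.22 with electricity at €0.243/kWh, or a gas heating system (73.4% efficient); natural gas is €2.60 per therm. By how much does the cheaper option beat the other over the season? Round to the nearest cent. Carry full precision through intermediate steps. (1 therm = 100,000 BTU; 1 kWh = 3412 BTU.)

€182.68

Heat load = 9.85 × 10⁶ BTU = 9,850,000 BTU
Gas: input = 9,850,000 / 0.734 = 13,419,619 BTU = 134.2 therm → 134.2 × €2.60 = €348.91
Heat pump: 9,850,000 BTU / 3412 = 2,887 kWh heat; / 4.22 = 684.1 kWh in → × €0.243 = €166.23
Difference = |€348.91 − €166.23| = €182.68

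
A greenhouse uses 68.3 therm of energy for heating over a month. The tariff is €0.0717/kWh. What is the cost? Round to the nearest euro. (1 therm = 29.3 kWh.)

€143

68.3 therm × (29.3 kWh/therm) = 2,001 kWh
Cost = 2,001 kWh × €0.0717/kWh = €143.49 ≈ €143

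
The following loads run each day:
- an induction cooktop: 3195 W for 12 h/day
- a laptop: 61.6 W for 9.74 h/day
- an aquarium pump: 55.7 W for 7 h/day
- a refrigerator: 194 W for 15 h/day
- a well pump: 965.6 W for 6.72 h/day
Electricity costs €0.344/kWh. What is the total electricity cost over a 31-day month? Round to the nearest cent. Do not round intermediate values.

€519.64

induction cooktop: 3195 W × 12 h × 31 d = 1,188,540 Wh = 1,189 kWh
laptop: 61.6 W × 9.74 h × 31 d = 18,600 Wh = 18.6 kWh
aquarium pump: 55.7 W × 7 h × 31 d = 12,087 Wh = 12.09 kWh
refrigerator: 194 W × 15 h × 31 d = 90,210 Wh = 90.21 kWh
well pump: 965.6 W × 6.72 h × 31 d = 201,154 Wh = 201.2 kWh
Total energy = 1,189 + 18.6 + 12.09 + 90.21 + 201.2 = 1,511 kWh
Cost = 1,511 kWh × €0.344 = €519.64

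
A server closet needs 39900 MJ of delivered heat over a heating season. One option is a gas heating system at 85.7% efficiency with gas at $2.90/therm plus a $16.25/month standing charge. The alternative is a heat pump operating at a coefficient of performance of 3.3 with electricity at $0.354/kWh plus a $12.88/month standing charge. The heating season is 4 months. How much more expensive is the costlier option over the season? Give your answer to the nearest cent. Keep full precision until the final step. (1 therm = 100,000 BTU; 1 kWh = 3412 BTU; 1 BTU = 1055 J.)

Heat load = 39900 MJ = 39,900,000,000 J / 1055 = 37,819,905 BTU
Gas: input = 37,819,905 / 0.857 = 44,130,578 BTU = 441.3 therm → 441.3 × $2.90 = $1,279.79; + 4 × $16.25 standing = $1,344.79
Heat pump: 37,819,905 BTU / 3412 = 11,080 kWh heat; / 3.3 = 3,359 kWh in → × $0.354 = $1,189.05; + 4 × $12.88 standing = $1,240.57
Difference = |$1,344.79 − $1,240.57| = $104.22

$104.22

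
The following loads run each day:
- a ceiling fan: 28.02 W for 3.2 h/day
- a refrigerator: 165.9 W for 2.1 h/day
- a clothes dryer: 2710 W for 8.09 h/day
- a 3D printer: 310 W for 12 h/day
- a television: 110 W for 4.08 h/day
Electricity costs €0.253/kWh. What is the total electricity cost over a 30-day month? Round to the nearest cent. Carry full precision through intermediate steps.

€201.37

ceiling fan: 28.02 W × 3.2 h × 30 d = 2,690 Wh = 2.69 kWh
refrigerator: 165.9 W × 2.1 h × 30 d = 10,452 Wh = 10.45 kWh
clothes dryer: 2710 W × 8.09 h × 30 d = 657,717 Wh = 657.7 kWh
3D printer: 310 W × 12 h × 30 d = 111,600 Wh = 111.6 kWh
television: 110 W × 4.08 h × 30 d = 13,464 Wh = 13.46 kWh
Total energy = 2.69 + 10.45 + 657.7 + 111.6 + 13.46 = 795.9 kWh
Cost = 795.9 kWh × €0.253 = €201.37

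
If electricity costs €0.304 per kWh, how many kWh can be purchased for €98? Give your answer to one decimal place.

322.4 kWh

€98 / €0.304 per kWh = 322.4 kWh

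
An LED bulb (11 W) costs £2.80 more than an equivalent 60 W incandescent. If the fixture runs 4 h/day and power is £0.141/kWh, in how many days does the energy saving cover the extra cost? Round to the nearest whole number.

101 days

Power saved = 60 − 11 = 49 W
Daily energy saved = 49 W × 4 h = 196 Wh = 0.196 kWh
Daily savings = 0.196 × £0.141 = £0.0276
Payback = £2.80 / £0.0276 per day = 101.3 days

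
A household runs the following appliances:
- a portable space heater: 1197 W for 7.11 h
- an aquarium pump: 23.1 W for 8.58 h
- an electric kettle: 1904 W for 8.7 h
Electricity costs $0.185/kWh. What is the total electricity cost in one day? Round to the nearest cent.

portable space heater: 1197 W × 7.11 h = 8,511 Wh = 8.511 kWh
aquarium pump: 23.1 W × 8.58 h = 198 Wh = 0.1982 kWh
electric kettle: 1904 W × 8.7 h = 16,565 Wh = 16.56 kWh
Total energy = 8.511 + 0.1982 + 16.56 = 25.27 kWh
Cost = 25.27 kWh × $0.185 = $4.68

$4.68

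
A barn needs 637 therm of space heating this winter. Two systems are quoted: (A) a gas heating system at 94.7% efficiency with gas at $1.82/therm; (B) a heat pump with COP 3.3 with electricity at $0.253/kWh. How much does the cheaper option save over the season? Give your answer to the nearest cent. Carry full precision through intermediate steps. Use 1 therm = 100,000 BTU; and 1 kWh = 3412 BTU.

Heat load = 637 therm × 100,000 = 63,700,000 BTU
Gas: input = 63,700,000 / 0.947 = 67,265,048 BTU = 672.7 therm → 672.7 × $1.82 = $1,224.22
Heat pump: 63,700,000 BTU / 3412 = 18,670 kWh heat; / 3.3 = 5,657 kWh in → × $0.253 = $1,431.32
Difference = |$1,224.22 − $1,431.32| = $207.10

$207.10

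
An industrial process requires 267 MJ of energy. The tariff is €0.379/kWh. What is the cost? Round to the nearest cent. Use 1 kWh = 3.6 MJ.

267 MJ × (0.27778 kWh/MJ) = 74.17 kWh
Cost = 74.17 kWh × €0.379/kWh = €28.11

€28.11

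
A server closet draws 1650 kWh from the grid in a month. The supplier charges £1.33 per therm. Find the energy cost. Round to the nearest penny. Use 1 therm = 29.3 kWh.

1650 kWh × (0.03413 therm/kWh) = 56.31 therm
Cost = 56.31 therm × £1.33/therm = £74.90

£74.90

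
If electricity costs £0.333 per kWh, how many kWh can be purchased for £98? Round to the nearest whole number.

294 kWh

£98 / £0.333 per kWh = 294.3 kWh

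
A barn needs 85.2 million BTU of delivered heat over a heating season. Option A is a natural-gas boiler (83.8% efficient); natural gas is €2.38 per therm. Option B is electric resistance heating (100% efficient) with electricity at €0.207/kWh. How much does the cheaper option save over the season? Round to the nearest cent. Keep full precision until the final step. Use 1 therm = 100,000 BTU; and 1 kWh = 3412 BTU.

Heat load = 85.2 × 10⁶ BTU = 85,200,000 BTU
Gas: input = 85,200,000 / 0.838 = 101,670,644 BTU = 1,017 therm → 1,017 × €2.38 = €2,419.76
Electric: 85,200,000 BTU / 3412 = 24,970 kWh → × €0.207 = €5,168.93
Difference = |€2,419.76 − €5,168.93| = €2,749.17

€2749.17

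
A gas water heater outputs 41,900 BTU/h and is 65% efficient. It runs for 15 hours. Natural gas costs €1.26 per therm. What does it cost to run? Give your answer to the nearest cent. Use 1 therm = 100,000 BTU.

Heat delivered = 41,900 BTU/h × 15 h = 628,500 BTU
Gas input = 628,500 / 0.65 = 966,923 BTU
= 966,923 / 100,000 = 9.669 therm
Cost = 9.669 × €1.26/therm = €12.18

€12.18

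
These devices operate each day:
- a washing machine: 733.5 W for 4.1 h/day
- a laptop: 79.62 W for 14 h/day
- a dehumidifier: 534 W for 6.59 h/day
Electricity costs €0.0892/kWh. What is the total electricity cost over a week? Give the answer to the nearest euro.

€5

washing machine: 733.5 W × 4.1 h × 7 d = 21,051 Wh = 21.05 kWh
laptop: 79.62 W × 14 h × 7 d = 7,803 Wh = 7.803 kWh
dehumidifier: 534 W × 6.59 h × 7 d = 24,633 Wh = 24.63 kWh
Total energy = 21.05 + 7.803 + 24.63 = 53.49 kWh
Cost = 53.49 kWh × €0.0892 = €4.77 ≈ €5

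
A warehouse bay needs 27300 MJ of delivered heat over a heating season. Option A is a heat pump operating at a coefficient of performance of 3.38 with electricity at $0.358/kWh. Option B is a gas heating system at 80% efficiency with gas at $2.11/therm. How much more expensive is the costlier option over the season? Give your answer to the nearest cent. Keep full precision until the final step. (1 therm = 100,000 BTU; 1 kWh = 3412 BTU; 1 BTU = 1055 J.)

Heat load = 27300 MJ = 27,300,000,000 J / 1055 = 25,876,777 BTU
Gas: input = 25,876,777 / 0.800 = 32,345,972 BTU = 323.5 therm → 323.5 × $2.11 = $682.50
Heat pump: 25,876,777 BTU / 3412 = 7,584 kWh heat; / 3.38 = 2,244 kWh in → × $0.358 = $803.28
Difference = |$682.50 − $803.28| = $120.78

$120.78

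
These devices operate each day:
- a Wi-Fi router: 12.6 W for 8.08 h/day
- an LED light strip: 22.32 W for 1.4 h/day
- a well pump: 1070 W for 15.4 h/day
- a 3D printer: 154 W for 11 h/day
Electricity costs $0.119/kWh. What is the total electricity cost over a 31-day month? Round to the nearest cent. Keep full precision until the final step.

$67.53

Wi-Fi router: 12.6 W × 8.08 h × 31 d = 3,156 Wh = 3.156 kWh
LED light strip: 22.32 W × 1.4 h × 31 d = 969 Wh = 0.9687 kWh
well pump: 1070 W × 15.4 h × 31 d = 510,818 Wh = 510.8 kWh
3D printer: 154 W × 11 h × 31 d = 52,514 Wh = 52.51 kWh
Total energy = 3.156 + 0.9687 + 510.8 + 52.51 = 567.5 kWh
Cost = 567.5 kWh × $0.119 = $67.53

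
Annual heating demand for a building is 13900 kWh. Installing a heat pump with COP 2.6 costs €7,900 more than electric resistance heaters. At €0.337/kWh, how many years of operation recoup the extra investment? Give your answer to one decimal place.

2.7 years

Resistance: 13900 kWh × €0.337 = €4,684.30/yr
Heat pump: 13900 / 2.6 = 5346 kWh in → × €0.337 = €1,801.65/yr
Annual savings = €2,882.65
Payback = €7,900 / €2,882.65 = 2.74 years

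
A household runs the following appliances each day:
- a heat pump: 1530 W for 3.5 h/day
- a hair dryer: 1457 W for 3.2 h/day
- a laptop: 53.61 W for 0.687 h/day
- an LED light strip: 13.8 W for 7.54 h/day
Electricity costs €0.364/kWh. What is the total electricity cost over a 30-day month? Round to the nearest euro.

heat pump: 1530 W × 3.5 h × 30 d = 160,650 Wh = 160.7 kWh
hair dryer: 1457 W × 3.2 h × 30 d = 139,872 Wh = 139.9 kWh
laptop: 53.61 W × 0.687 h × 30 d = 1,105 Wh = 1.105 kWh
LED light strip: 13.8 W × 7.54 h × 30 d = 3,122 Wh = 3.122 kWh
Total energy = 160.7 + 139.9 + 1.105 + 3.122 = 304.7 kWh
Cost = 304.7 kWh × €0.364 = €110.93 ≈ €111

€111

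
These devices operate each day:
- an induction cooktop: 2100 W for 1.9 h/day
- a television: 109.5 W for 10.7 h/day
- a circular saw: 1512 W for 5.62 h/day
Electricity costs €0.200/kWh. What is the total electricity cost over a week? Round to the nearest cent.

€19.12

induction cooktop: 2100 W × 1.9 h × 7 d = 27,930 Wh = 27.93 kWh
television: 109.5 W × 10.7 h × 7 d = 8,202 Wh = 8.202 kWh
circular saw: 1512 W × 5.62 h × 7 d = 59,482 Wh = 59.48 kWh
Total energy = 27.93 + 8.202 + 59.48 = 95.61 kWh
Cost = 95.61 kWh × €0.200 = €19.12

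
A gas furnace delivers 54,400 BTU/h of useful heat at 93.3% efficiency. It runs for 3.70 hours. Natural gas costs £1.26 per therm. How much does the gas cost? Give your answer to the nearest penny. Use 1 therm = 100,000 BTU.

£2.72

Heat delivered = 54,400 BTU/h × 3.70 h = 201,280 BTU
Gas input = 201,280 / 0.933 = 215,734 BTU
= 215,734 / 100,000 = 2.157 therm
Cost = 2.157 × £1.26/therm = £2.72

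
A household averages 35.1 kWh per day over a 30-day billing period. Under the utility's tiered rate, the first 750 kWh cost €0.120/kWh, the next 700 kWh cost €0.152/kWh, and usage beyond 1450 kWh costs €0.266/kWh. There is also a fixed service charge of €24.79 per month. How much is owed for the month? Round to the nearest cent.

Usage = 35.1 kWh/day × 30 days = 1053 kWh
First 750 kWh × €0.120 = €90.00
Next 303 kWh × €0.152 = €46.06
Remaining tier: 0 kWh (not reached)
Energy charge = €136.06; + service €24.79 = €160.85

€160.85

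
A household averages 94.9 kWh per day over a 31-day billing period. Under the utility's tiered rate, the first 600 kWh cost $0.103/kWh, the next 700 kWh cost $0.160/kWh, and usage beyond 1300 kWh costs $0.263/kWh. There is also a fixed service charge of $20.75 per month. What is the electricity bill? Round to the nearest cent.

Usage = 94.9 kWh/day × 31 days = 2941.9 kWh
First 600 kWh × $0.103 = $61.80
Next 700 kWh × $0.160 = $112.00
Remaining 1641.9 kWh × $0.263 = $431.82
Energy charge = $605.62; + service $20.75 = $626.37

$626.37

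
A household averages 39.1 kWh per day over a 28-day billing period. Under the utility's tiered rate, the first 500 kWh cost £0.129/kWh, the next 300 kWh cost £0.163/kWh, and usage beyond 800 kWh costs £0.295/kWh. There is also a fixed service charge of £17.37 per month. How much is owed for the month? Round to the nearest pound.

£218

Usage = 39.1 kWh/day × 28 days = 1094.8 kWh
First 500 kWh × £0.129 = £64.50
Next 300 kWh × £0.163 = £48.90
Remaining 294.8 kWh × £0.295 = £86.97
Energy charge = £200.37; + service £17.37 = £217.74 ≈ £218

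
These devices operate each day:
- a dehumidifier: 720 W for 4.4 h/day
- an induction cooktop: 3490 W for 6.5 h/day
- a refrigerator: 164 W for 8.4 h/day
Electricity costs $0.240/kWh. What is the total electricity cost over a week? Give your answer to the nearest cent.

dehumidifier: 720 W × 4.4 h × 7 d = 22,176 Wh = 22.18 kWh
induction cooktop: 3490 W × 6.5 h × 7 d = 158,795 Wh = 158.8 kWh
refrigerator: 164 W × 8.4 h × 7 d = 9,643 Wh = 9.643 kWh
Total energy = 22.18 + 158.8 + 9.643 = 190.6 kWh
Cost = 190.6 kWh × $0.240 = $45.75

$45.75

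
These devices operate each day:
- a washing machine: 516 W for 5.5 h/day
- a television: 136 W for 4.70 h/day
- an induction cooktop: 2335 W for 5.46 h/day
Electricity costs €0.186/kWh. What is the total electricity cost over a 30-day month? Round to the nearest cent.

washing machine: 516 W × 5.5 h × 30 d = 85,140 Wh = 85.14 kWh
television: 136 W × 4.70 h × 30 d = 19,176 Wh = 19.18 kWh
induction cooktop: 2335 W × 5.46 h × 30 d = 382,473 Wh = 382.5 kWh
Total energy = 85.14 + 19.18 + 382.5 = 486.8 kWh
Cost = 486.8 kWh × €0.186 = €90.54

€90.54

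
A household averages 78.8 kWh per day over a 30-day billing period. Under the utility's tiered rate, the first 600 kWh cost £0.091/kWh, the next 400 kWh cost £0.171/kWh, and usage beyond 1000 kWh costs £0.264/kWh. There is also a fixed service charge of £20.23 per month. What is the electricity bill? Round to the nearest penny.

£503.33

Usage = 78.8 kWh/day × 30 days = 2364 kWh
First 600 kWh × £0.091 = £54.60
Next 400 kWh × £0.171 = £68.40
Remaining 1364 kWh × £0.264 = £360.10
Energy charge = £483.10; + service £20.23 = £503.33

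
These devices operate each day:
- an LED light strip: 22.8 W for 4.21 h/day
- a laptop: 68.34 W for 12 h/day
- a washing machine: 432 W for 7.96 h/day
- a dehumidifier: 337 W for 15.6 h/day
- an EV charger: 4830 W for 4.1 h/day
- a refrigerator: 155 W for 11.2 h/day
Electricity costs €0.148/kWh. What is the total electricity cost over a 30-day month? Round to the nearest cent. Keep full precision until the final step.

€138.31

LED light strip: 22.8 W × 4.21 h × 30 d = 2,880 Wh = 2.88 kWh
laptop: 68.34 W × 12 h × 30 d = 24,602 Wh = 24.6 kWh
washing machine: 432 W × 7.96 h × 30 d = 103,162 Wh = 103.2 kWh
dehumidifier: 337 W × 15.6 h × 30 d = 157,716 Wh = 157.7 kWh
EV charger: 4830 W × 4.1 h × 30 d = 594,090 Wh = 594.1 kWh
refrigerator: 155 W × 11.2 h × 30 d = 52,080 Wh = 52.08 kWh
Total energy = 2.88 + 24.6 + 103.2 + 157.7 + 594.1 + 52.08 = 934.5 kWh
Cost = 934.5 kWh × €0.148 = €138.31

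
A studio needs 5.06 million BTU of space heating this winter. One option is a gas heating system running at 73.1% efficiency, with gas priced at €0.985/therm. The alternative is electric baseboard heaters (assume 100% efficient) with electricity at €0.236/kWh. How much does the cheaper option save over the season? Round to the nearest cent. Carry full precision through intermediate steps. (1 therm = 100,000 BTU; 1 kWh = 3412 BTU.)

€281.81

Heat load = 5.06 × 10⁶ BTU = 5,060,000 BTU
Gas: input = 5,060,000 / 0.731 = 6,922,025 BTU = 69.22 therm → 69.22 × €0.985 = €68.18
Electric: 5,060,000 BTU / 3412 = 1,483 kWh → × €0.236 = €349.99
Difference = |€68.18 − €349.99| = €281.81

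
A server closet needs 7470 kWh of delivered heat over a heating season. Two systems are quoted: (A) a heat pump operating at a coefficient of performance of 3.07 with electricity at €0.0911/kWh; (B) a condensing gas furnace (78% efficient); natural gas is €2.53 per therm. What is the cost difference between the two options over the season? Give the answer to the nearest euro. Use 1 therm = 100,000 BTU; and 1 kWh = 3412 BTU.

€605

Heat load = 7470 kWh × 3412 = 25,487,640 BTU
Gas: input = 25,487,640 / 0.78 = 32,676,462 BTU = 326.8 therm → 326.8 × €2.53 = €826.71
Heat pump: 25,487,640 BTU / 3412 = 7,470 kWh heat; / 3.07 = 2,433 kWh in → × €0.0911 = €221.67
Difference = |€826.71 − €221.67| = €605.05 ≈ €605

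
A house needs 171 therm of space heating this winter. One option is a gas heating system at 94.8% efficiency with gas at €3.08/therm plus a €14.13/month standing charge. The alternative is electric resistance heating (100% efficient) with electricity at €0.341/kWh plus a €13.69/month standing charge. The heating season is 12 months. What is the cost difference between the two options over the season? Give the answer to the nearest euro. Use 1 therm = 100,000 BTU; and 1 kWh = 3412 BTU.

Heat load = 171 therm × 100,000 = 17,100,000 BTU
Gas: input = 17,100,000 / 0.948 = 18,037,975 BTU = 180.4 therm → 180.4 × €3.08 = €555.57; + 12 × €14.13 standing = €725.13
Electric: 17,100,000 BTU / 3412 = 5,012 kWh → × €0.341 = €1,709.00; + 12 × €13.69 standing = €1,873.28
Difference = |€725.13 − €1,873.28| = €1,148.15 ≈ €1148

€1148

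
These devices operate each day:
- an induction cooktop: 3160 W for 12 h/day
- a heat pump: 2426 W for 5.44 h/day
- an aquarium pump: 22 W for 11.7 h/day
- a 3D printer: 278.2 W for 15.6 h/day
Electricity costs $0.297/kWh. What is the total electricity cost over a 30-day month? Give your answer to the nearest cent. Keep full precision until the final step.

$496.42

induction cooktop: 3160 W × 12 h × 30 d = 1,137,600 Wh = 1,138 kWh
heat pump: 2426 W × 5.44 h × 30 d = 395,923 Wh = 395.9 kWh
aquarium pump: 22 W × 11.7 h × 30 d = 7,722 Wh = 7.722 kWh
3D printer: 278.2 W × 15.6 h × 30 d = 130,198 Wh = 130.2 kWh
Total energy = 1,138 + 395.9 + 7.722 + 130.2 = 1,671 kWh
Cost = 1,671 kWh × $0.297 = $496.42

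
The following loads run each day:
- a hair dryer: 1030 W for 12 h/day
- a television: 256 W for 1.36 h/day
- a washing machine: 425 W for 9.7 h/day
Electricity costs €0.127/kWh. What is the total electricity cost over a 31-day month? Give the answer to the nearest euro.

€66

hair dryer: 1030 W × 12 h × 31 d = 383,160 Wh = 383.2 kWh
television: 256 W × 1.36 h × 31 d = 10,793 Wh = 10.79 kWh
washing machine: 425 W × 9.7 h × 31 d = 127,798 Wh = 127.8 kWh
Total energy = 383.2 + 10.79 + 127.8 = 521.8 kWh
Cost = 521.8 kWh × €0.127 = €66.26 ≈ €66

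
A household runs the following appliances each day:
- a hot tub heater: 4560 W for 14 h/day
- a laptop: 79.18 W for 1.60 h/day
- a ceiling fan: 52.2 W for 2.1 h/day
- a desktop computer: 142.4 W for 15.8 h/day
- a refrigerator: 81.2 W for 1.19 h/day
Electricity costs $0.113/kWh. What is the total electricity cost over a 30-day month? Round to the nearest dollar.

$225

hot tub heater: 4560 W × 14 h × 30 d = 1,915,200 Wh = 1,915 kWh
laptop: 79.18 W × 1.60 h × 30 d = 3,801 Wh = 3.801 kWh
ceiling fan: 52.2 W × 2.1 h × 30 d = 3,289 Wh = 3.289 kWh
desktop computer: 142.4 W × 15.8 h × 30 d = 67,498 Wh = 67.5 kWh
refrigerator: 81.2 W × 1.19 h × 30 d = 2,899 Wh = 2.899 kWh
Total energy = 1,915 + 3.801 + 3.289 + 67.5 + 2.899 = 1,993 kWh
Cost = 1,993 kWh × $0.113 = $225.17 ≈ $225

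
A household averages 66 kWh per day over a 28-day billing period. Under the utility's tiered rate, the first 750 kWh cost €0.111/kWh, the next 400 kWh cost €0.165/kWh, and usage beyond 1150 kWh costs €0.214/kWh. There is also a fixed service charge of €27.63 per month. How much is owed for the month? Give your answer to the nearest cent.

€326.25

Usage = 66 kWh/day × 28 days = 1848 kWh
First 750 kWh × €0.111 = €83.25
Next 400 kWh × €0.165 = €66.00
Remaining 698 kWh × €0.214 = €149.37
Energy charge = €298.62; + service €27.63 = €326.25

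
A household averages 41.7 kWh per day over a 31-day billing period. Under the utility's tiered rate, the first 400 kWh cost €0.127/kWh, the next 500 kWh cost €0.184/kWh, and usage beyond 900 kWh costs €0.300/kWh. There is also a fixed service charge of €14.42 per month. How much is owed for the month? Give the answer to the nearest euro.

€275

Usage = 41.7 kWh/day × 31 days = 1292.7 kWh
First 400 kWh × €0.127 = €50.80
Next 500 kWh × €0.184 = €92.00
Remaining 392.7 kWh × €0.300 = €117.81
Energy charge = €260.61; + service €14.42 = €275.03 ≈ €275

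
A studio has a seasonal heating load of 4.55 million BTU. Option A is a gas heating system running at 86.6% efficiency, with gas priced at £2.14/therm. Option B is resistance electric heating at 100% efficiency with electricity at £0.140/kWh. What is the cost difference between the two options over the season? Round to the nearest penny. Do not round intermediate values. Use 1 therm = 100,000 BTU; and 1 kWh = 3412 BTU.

£74.26

Heat load = 4.55 × 10⁶ BTU = 4,550,000 BTU
Gas: input = 4,550,000 / 0.866 = 5,254,042 BTU = 52.54 therm → 52.54 × £2.14 = £112.44
Electric: 4,550,000 BTU / 3412 = 1,334 kWh → × £0.140 = £186.69
Difference = |£112.44 − £186.69| = £74.26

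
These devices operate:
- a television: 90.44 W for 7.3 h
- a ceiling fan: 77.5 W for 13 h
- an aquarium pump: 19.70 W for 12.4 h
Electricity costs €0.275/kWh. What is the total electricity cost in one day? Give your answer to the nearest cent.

television: 90.44 W × 7.3 h = 660 Wh = 0.6602 kWh
ceiling fan: 77.5 W × 13 h = 1,008 Wh = 1.008 kWh
aquarium pump: 19.70 W × 12.4 h = 244 Wh = 0.2443 kWh
Total energy = 0.6602 + 1.008 + 0.2443 = 1.912 kWh
Cost = 1.912 kWh × €0.275 = €0.53

€0.53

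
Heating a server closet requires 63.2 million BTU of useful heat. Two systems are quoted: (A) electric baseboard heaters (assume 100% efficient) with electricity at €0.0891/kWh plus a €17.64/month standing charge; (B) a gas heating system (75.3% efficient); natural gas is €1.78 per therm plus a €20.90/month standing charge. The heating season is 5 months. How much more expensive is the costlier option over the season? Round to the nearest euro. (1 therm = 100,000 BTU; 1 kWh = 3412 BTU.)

Heat load = 63.2 × 10⁶ BTU = 63,200,000 BTU
Gas: input = 63,200,000 / 0.753 = 83,930,943 BTU = 839.3 therm → 839.3 × €1.78 = €1,493.97; + 5 × €20.90 standing = €1,598.47
Electric: 63,200,000 BTU / 3412 = 18,520 kWh → × €0.0891 = €1,650.39; + 5 × €17.64 standing = €1,738.59
Difference = |€1,598.47 − €1,738.59| = €140.12 ≈ €140

€140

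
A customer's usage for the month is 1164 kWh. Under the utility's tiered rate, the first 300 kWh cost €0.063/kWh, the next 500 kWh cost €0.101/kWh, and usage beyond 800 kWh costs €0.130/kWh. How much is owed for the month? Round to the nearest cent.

€116.72

First 300 kWh × €0.063 = €18.90
Next 500 kWh × €0.101 = €50.50
Remaining 364 kWh × €0.130 = €47.32
Total = €116.72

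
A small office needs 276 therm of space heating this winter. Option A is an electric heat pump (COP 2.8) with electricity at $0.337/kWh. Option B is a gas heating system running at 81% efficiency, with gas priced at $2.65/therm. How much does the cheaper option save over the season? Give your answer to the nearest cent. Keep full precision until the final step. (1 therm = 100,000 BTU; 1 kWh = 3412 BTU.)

$70.62

Heat load = 276 therm × 100,000 = 27,600,000 BTU
Gas: input = 27,600,000 / 0.81 = 34,074,074 BTU = 340.7 therm → 340.7 × $2.65 = $902.96
Heat pump: 27,600,000 BTU / 3412 = 8,089 kWh heat; / 2.8 = 2,889 kWh in → × $0.337 = $973.58
Difference = |$902.96 − $973.58| = $70.62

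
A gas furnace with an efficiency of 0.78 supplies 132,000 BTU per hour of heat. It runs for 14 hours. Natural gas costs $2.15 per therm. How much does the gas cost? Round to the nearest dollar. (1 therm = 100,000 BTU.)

$51

Heat delivered = 132,000 BTU/h × 14 h = 1,848,000 BTU
Gas input = 1,848,000 / 0.78 = 2,369,231 BTU
= 2,369,231 / 100,000 = 23.69 therm
Cost = 23.69 × $2.15/therm = $50.94 ≈ $51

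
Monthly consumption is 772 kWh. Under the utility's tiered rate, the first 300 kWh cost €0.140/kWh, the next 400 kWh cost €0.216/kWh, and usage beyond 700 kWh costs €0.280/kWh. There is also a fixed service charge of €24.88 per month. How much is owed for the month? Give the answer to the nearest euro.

First 300 kWh × €0.140 = €42.00
Next 400 kWh × €0.216 = €86.40
Remaining 72 kWh × €0.280 = €20.16
Energy charge = €148.56; + service €24.88 = €173.44 ≈ €173

€173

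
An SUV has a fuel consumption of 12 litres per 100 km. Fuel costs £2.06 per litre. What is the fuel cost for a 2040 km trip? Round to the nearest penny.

Fuel = 12 L/100 km × 2040 km / 100 = 244.8 L
Cost = 244.8 L × £2.06/L = £504.29

£504.29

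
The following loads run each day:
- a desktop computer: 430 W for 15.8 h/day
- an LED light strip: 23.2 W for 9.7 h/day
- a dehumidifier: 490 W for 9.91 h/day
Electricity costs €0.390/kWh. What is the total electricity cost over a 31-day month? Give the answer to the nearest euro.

€144

desktop computer: 430 W × 15.8 h × 31 d = 210,614 Wh = 210.6 kWh
LED light strip: 23.2 W × 9.7 h × 31 d = 6,976 Wh = 6.976 kWh
dehumidifier: 490 W × 9.91 h × 31 d = 150,533 Wh = 150.5 kWh
Total energy = 210.6 + 6.976 + 150.5 = 368.1 kWh
Cost = 368.1 kWh × €0.390 = €143.57 ≈ €144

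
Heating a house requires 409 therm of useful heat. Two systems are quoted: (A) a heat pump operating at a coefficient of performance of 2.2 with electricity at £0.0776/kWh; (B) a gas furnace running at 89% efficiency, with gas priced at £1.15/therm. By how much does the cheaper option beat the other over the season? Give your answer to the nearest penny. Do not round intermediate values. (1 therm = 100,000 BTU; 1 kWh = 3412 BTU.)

£105.67

Heat load = 409 therm × 100,000 = 40,900,000 BTU
Gas: input = 40,900,000 / 0.89 = 45,955,056 BTU = 459.6 therm → 459.6 × £1.15 = £528.48
Heat pump: 40,900,000 BTU / 3412 = 11,990 kWh heat; / 2.2 = 5,449 kWh in → × £0.0776 = £422.82
Difference = |£528.48 − £422.82| = £105.67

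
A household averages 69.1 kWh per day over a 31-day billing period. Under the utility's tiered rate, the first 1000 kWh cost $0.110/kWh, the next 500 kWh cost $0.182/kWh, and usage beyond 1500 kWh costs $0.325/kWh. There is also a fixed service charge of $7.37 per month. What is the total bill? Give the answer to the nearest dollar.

$417

Usage = 69.1 kWh/day × 31 days = 2142.1 kWh
First 1000 kWh × $0.110 = $110.00
Next 500 kWh × $0.182 = $91.00
Remaining 642.1 kWh × $0.325 = $208.68
Energy charge = $409.68; + service $7.37 = $417.05 ≈ $417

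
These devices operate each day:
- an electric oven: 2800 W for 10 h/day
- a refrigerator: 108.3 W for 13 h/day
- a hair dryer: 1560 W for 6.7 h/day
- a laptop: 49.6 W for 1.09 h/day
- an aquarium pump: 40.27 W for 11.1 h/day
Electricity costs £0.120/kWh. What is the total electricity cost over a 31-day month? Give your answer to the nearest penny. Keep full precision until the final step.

electric oven: 2800 W × 10 h × 31 d = 868,000 Wh = 868 kWh
refrigerator: 108.3 W × 13 h × 31 d = 43,645 Wh = 43.64 kWh
hair dryer: 1560 W × 6.7 h × 31 d = 324,012 Wh = 324 kWh
laptop: 49.6 W × 1.09 h × 31 d = 1,676 Wh = 1.676 kWh
aquarium pump: 40.27 W × 11.1 h × 31 d = 13,857 Wh = 13.86 kWh
Total energy = 868 + 43.64 + 324 + 1.676 + 13.86 = 1,251 kWh
Cost = 1,251 kWh × £0.120 = £150.14

£150.14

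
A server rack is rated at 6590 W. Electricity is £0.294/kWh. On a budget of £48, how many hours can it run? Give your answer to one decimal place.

24.8 h

Energy budget = £48 / £0.294 per kWh = 163.3 kWh = 163,265 Wh
Runtime = 163,265 Wh / 6590 W = 24.77 h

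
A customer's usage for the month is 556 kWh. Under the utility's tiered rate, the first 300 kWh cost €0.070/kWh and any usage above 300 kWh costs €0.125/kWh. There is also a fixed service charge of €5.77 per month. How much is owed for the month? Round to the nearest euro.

First 300 kWh × €0.070 = €21.00
Remaining 256 kWh × €0.125 = €32.00
Energy charge = €53.00; + service €5.77 = €58.77 ≈ €59

€59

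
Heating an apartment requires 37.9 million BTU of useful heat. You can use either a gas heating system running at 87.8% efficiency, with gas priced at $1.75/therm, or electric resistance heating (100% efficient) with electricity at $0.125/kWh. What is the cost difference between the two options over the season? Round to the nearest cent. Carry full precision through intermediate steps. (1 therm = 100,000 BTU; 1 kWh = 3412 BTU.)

$633.07

Heat load = 37.9 × 10⁶ BTU = 37,900,000 BTU
Gas: input = 37,900,000 / 0.878 = 43,166,287 BTU = 431.7 therm → 431.7 × $1.75 = $755.41
Electric: 37,900,000 BTU / 3412 = 11,110 kWh → × $0.125 = $1,388.48
Difference = |$755.41 − $1,388.48| = $633.07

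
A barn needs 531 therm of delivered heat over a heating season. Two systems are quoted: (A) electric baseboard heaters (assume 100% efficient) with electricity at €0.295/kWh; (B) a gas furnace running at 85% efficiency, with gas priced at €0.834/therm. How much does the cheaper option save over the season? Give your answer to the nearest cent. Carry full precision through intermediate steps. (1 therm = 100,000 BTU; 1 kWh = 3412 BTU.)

€4070.00

Heat load = 531 therm × 100,000 = 53,100,000 BTU
Gas: input = 53,100,000 / 0.85 = 62,470,588 BTU = 624.7 therm → 624.7 × €0.834 = €521.00
Electric: 53,100,000 BTU / 3412 = 15,560 kWh → × €0.295 = €4,591.00
Difference = |€521.00 − €4,591.00| = €4,070.00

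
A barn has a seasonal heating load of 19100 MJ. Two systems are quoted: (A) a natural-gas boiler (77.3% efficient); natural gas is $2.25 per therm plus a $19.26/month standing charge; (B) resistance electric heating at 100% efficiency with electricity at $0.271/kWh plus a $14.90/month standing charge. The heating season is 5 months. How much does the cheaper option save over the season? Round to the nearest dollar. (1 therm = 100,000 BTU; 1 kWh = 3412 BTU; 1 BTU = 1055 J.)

$889

Heat load = 19100 MJ = 19,100,000,000 J / 1055 = 18,104,265 BTU
Gas: input = 18,104,265 / 0.773 = 23,420,783 BTU = 234.2 therm → 234.2 × $2.25 = $526.97; + 5 × $19.26 standing = $623.27
Electric: 18,104,265 BTU / 3412 = 5,306 kWh → × $0.271 = $1,437.94; + 5 × $14.90 standing = $1,512.44
Difference = |$623.27 − $1,512.44| = $889.17 ≈ $889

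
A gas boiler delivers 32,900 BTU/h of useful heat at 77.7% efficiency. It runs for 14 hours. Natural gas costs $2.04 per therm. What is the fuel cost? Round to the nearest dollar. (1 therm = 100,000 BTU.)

$12

Heat delivered = 32,900 BTU/h × 14 h = 460,600 BTU
Gas input = 460,600 / 0.777 = 592,793 BTU
= 592,793 / 100,000 = 5.928 therm
Cost = 5.928 × $2.04/therm = $12.09 ≈ $12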